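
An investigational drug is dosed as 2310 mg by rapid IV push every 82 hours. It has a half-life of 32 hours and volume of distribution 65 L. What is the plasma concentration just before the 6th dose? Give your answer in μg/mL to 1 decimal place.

7.2 μg/mL

f = (1/2)^(τ/t½) = (1/2)^(82/32) ≈ 0.1693.
C₀ = D/Vd = 2310/65 ≈ 35.538 μg/mL.
Before the 6th dose, 5 doses have been given. Superposition: Cmin = C₀·(f + f² + … + f^5).
≈ 35.538 × (0.1693 + 0.0287 + 0.0049 + 0.0008 + 0.0001) ≈ 35.538 × 0.2038 ≈ 7.243 μg/mL.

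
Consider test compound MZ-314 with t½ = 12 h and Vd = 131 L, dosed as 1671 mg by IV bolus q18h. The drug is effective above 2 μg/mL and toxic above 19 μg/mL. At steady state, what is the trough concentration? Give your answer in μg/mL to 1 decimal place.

Over one 18-h interval, 18/12 ≈ 1.5 half-lives elapse, leaving f ≈ 0.3536 of each dose.
At steady state, accumulation factor R = 1/(1 − e^(−kτ)) ≈ 1.5470.
Single-dose peak C₀ = D/Vd = 1671/131 ≈ 12.756 μg/mL.
Steady-state peak Cmax,ss = C₀·R ≈ 12.756 × 1.5470 ≈ 19.734 μg/mL.
Steady-state trough Cmin,ss = Cmax,ss·f ≈ 19.734 × 0.3536 ≈ 6.978 μg/mL.
Trough 7.0 μg/mL vs MEC 2 μg/mL: adequate.

7.0 μg/mL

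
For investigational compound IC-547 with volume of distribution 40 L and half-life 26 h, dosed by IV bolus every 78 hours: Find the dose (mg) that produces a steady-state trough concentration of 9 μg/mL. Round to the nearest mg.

2520 mg

τ/t½ = 78/26 ≈ 3, so f = (1/2)^(78/26) ≈ 0.125000.
Cmin,ss = (D/Vd)·f/(1−f), so D = Cmin,ss·Vd·(1−f)/f.
D = 9 × 40 × (1−f)/f ≈ 9 × 40 × 7.00000 ≈ 2520.00 mg.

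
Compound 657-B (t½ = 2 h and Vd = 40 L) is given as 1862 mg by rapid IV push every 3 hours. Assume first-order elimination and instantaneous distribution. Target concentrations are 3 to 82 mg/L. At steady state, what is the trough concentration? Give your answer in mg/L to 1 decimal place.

k = ln2/t½ = ln2/2 ≈ 0.346574 h⁻¹; fraction remaining f = e^(−kτ) = e^(−0.346574×3) ≈ 0.3536.
Each bolus raises the concentration by D/Vd = 1862/40 ≈ 46.550 mg/L.
Steady-state trough Cmin,ss = C₀·f/(1−f) ≈ 46.550 × 0.3536/0.6464 ≈ 25.464 mg/L.
Trough 25.5 mg/L vs MEC 3 mg/L: adequate.

25.5 mg/L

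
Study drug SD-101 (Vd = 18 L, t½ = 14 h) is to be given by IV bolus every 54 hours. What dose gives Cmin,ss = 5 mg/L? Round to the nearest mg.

τ/t½ = 54/14 ≈ 3.8571, so f = (1/2)^(54/14) ≈ 0.069006.
Cmin,ss = (D/Vd)·f/(1−f), so D = Cmin,ss·Vd·(1−f)/f.
D = 5 × 18 × (1−f)/f ≈ 5 × 18 × 13.49149 ≈ 1214.23 mg.

1214 mg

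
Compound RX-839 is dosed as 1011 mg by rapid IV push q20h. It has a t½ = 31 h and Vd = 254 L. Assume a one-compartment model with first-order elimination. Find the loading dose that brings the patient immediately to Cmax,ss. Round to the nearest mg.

f = (1/2)^(20/31) ≈ 0.639421; accumulation ratio R = 1/(1−f) ≈ 2.77332.
Loading dose to hit Cmax,ss on first dose: D_load = D_maint·R ≈ 1011 × 2.77332 ≈ 2803.83 mg.

2804 mg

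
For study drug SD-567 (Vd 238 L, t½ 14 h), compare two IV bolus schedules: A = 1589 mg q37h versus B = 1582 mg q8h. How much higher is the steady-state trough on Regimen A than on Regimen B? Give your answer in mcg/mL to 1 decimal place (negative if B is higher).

-12.4 mcg/mL

Regimen A: f = (1/2)^(37/14) ≈ 0.1601; Cmin,ss = (1589/238)·f/(1−f) ≈ 1.273 mcg/mL.
Regimen B: f = (1/2)^(8/14) ≈ 0.6730; Cmin,ss = (1582/238)·f/(1−f) ≈ 13.680 mcg/mL.
Difference ≈ 1.273 − 13.680 ≈ -12.407 mcg/mL.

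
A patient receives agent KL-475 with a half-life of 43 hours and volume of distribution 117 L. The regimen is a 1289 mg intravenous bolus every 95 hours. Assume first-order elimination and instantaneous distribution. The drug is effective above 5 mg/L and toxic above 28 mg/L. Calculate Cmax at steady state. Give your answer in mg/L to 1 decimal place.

14.1 mg/L

τ/t½ = 95/43 ≈ 2.2093, so fraction remaining f = (1/2)^(95/43) ≈ 0.2162.
Accumulation ratio R = 1/(1 − f) ≈ 1/0.7838 ≈ 1.2758.
Single-dose peak C₀ = D/Vd = 1289/117 ≈ 11.017 mg/L.
Steady-state peak Cmax,ss = C₀·R ≈ 11.017 × 1.2758 ≈ 14.055 mg/L.
Peak 14.1 mg/L vs MTC 28 mg/L: below toxic threshold.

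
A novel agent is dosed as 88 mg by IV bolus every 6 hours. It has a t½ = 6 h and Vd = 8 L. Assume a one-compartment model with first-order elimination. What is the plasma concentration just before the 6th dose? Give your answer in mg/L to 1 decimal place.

f = (1/2)^(τ/t½) = (1/2)^(6/6) ≈ 0.5000.
C₀ = D/Vd = 88/8 ≈ 11.000 mg/L.
Before the 6th dose, 5 doses have been given. Superposition: Cmin = C₀·(f + f² + … + f^5).
≈ 11.000 × (0.5000 + 0.2500 + 0.1250 + 0.0625 + 0.0313) ≈ 11.000 × 0.9688 ≈ 10.657 mg/L.

10.7 mg/L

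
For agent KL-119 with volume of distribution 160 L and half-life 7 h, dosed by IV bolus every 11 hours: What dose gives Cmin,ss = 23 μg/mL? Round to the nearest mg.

7257 mg

τ/t½ = 11/7 ≈ 1.5714, so f = (1/2)^(11/7) ≈ 0.336475.
Cmin,ss = (D/Vd)·f/(1−f), so D = Cmin,ss·Vd·(1−f)/f.
D = 23 × 160 × (1−f)/f ≈ 23 × 160 × 1.97199 ≈ 7256.92 mg.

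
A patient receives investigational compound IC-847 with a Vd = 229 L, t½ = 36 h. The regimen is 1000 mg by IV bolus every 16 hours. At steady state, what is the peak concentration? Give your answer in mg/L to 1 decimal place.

16.5 mg/L

Over one 16-h interval, 16/36 ≈ 0.44444 half-lives elapse, leaving f ≈ 0.7349 of each dose.
Accumulation ratio R = 1/(1 − f) ≈ 1/0.2651 ≈ 3.7722.
Each bolus raises the concentration by D/Vd = 1000/229 ≈ 4.367 mg/L.
Steady-state peak Cmax,ss = C₀·R ≈ 4.367 × 3.7722 ≈ 16.473 mg/L.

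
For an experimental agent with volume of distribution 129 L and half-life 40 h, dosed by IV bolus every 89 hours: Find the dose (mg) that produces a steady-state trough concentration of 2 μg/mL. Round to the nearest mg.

948 mg

τ/t½ = 89/40 ≈ 2.225, so f = (1/2)^(89/40) ≈ 0.213899.
Cmin,ss = (D/Vd)·f/(1−f), so D = Cmin,ss·Vd·(1−f)/f.
D = 2 × 129 × (1−f)/f ≈ 2 × 129 × 3.67510 ≈ 948.18 mg.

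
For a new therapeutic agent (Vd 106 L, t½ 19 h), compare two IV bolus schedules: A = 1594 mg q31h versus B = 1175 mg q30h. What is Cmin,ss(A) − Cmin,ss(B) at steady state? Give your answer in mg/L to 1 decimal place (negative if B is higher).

1.6 mg/L

Regimen A: f = (1/2)^(31/19) ≈ 0.3227; Cmin,ss = (1594/106)·f/(1−f) ≈ 7.165 mg/L.
Regimen B: f = (1/2)^(30/19) ≈ 0.3347; Cmin,ss = (1175/106)·f/(1−f) ≈ 5.577 mg/L.
Difference ≈ 7.165 − 5.577 ≈ 1.588 mg/L.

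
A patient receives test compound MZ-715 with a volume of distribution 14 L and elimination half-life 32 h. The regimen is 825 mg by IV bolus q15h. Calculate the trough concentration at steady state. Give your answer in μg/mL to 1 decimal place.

Over one 15-h interval, 15/32 ≈ 0.46875 half-lives elapse, leaving f ≈ 0.7226 of each dose.
Single-dose peak C₀ = D/Vd = 825/14 ≈ 58.929 μg/mL.
Steady-state trough Cmin,ss = C₀·f/(1−f) ≈ 58.929 × 0.7226/0.2774 ≈ 153.504 μg/mL.

153.5 μg/mL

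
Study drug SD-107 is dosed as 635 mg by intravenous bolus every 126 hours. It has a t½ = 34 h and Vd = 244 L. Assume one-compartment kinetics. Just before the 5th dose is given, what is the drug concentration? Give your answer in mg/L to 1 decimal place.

f = (1/2)^(τ/t½) = (1/2)^(126/34) ≈ 0.0766.
C₀ = D/Vd = 635/244 ≈ 2.602 mg/L.
Before the 5th dose, 4 doses have been given. Superposition: Cmin = C₀·(f + f² + … + f^4).
≈ 2.602 × (0.0766 + 0.0059 + 0.0004 + 0.0000) ≈ 2.602 × 0.0829 ≈ 0.216 mg/L.

0.2 mg/L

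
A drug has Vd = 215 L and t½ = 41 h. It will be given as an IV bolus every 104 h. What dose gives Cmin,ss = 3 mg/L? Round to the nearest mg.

τ/t½ = 104/41 ≈ 2.5366, so f = (1/2)^(104/41) ≈ 0.172350.
Cmin,ss = (D/Vd)·f/(1−f), so D = Cmin,ss·Vd·(1−f)/f.
D = 3 × 215 × (1−f)/f ≈ 3 × 215 × 4.80215 ≈ 3097.39 mg.

3097 mg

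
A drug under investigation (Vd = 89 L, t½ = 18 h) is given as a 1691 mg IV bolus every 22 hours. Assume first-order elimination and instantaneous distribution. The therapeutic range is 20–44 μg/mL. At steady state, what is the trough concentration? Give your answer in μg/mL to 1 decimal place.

14.3 μg/mL

k = ln2/t½ = ln2/18 ≈ 0.038508 h⁻¹; fraction remaining f = e^(−kτ) = e^(−0.038508×22) ≈ 0.4286.
Accumulation ratio R = 1/(1 − f) ≈ 1/0.5714 ≈ 1.7501.
Each bolus raises the concentration by D/Vd = 1691/89 ≈ 19.000 μg/mL.
Steady-state peak Cmax,ss = C₀·R ≈ 19.000 × 1.7501 ≈ 33.252 μg/mL.
Steady-state trough Cmin,ss = Cmax,ss·f ≈ 33.252 × 0.4286 ≈ 14.252 μg/mL.
Trough 14.3 μg/mL vs MEC 20 μg/mL: subtherapeutic.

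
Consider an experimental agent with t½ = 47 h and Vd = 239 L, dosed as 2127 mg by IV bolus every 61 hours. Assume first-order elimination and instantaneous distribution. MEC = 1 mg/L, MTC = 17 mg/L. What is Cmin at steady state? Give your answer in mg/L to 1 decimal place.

6.1 mg/L

τ/t½ = 61/47 ≈ 1.2979, so fraction remaining f = (1/2)^(61/47) ≈ 0.4067.
Each bolus raises the concentration by D/Vd = 2127/239 ≈ 8.900 mg/L.
Steady-state trough Cmin,ss = C₀·f/(1−f) ≈ 8.900 × 0.4067/0.5933 ≈ 6.101 mg/L.
Trough 6.1 mg/L vs MEC 1 mg/L: adequate.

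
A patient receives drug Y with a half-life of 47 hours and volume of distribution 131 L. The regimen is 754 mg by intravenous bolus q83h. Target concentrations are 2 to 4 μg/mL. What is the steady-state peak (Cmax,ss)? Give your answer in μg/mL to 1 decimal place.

8.2 μg/mL

τ/t½ = 83/47 ≈ 1.766, so fraction remaining f = (1/2)^(83/47) ≈ 0.2940.
At steady state, accumulation factor R = 1/(1 − e^(−kτ)) ≈ 1.4164.
Single-dose peak C₀ = D/Vd = 754/131 ≈ 5.756 μg/mL.
Steady-state peak Cmax,ss = C₀·R ≈ 5.756 × 1.4164 ≈ 8.153 μg/mL.
Peak 8.2 μg/mL vs MTC 4 μg/mL: exceeds toxic threshold.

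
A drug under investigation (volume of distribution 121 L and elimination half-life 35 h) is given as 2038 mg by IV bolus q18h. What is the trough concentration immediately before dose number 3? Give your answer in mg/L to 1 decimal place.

f = (1/2)^(τ/t½) = (1/2)^(18/35) ≈ 0.7001.
C₀ = D/Vd = 2038/121 ≈ 16.843 mg/L.
Before the 3rd dose, 2 doses have been given. Superposition: Cmin = C₀·(f + f²).
≈ 16.843 × (0.7001 + 0.4901) ≈ 16.843 × 1.1902 ≈ 20.047 mg/L.

20.0 mg/L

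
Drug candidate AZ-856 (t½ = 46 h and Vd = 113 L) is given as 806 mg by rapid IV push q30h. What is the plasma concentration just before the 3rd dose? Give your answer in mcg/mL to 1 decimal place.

7.4 mcg/mL

f = (1/2)^(τ/t½) = (1/2)^(30/46) ≈ 0.6363.
C₀ = D/Vd = 806/113 ≈ 7.133 mcg/mL.
Before the 3rd dose, 2 doses have been given. Superposition: Cmin = C₀·(f + f²).
≈ 7.133 × (0.6363 + 0.4049) ≈ 7.133 × 1.0412 ≈ 7.427 mcg/mL.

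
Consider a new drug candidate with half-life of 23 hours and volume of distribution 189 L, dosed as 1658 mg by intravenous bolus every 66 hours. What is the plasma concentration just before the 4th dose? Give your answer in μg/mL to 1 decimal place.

1.4 μg/mL

f = (1/2)^(τ/t½) = (1/2)^(66/23) ≈ 0.1368.
C₀ = D/Vd = 1658/189 ≈ 8.772 μg/mL.
Before the 4th dose, 3 doses have been given. Superposition: Cmin = C₀·(f + f² + … + f^3).
≈ 8.772 × (0.1368 + 0.0187 + 0.0026) ≈ 8.772 × 0.1581 ≈ 1.387 μg/mL.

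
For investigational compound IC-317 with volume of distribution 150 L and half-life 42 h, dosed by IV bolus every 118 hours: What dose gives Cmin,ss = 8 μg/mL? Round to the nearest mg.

τ/t½ = 118/42 ≈ 2.8095, so f = (1/2)^(118/42) ≈ 0.142643.
Cmin,ss = (D/Vd)·f/(1−f), so D = Cmin,ss·Vd·(1−f)/f.
D = 8 × 150 × (1−f)/f ≈ 8 × 150 × 6.01051 ≈ 7212.61 mg.

7213 mg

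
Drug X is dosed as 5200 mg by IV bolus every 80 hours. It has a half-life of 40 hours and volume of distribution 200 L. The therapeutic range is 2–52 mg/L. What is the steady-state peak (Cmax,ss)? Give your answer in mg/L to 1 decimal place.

34.7 mg/L

τ = 80 h = 2 half-lives, so f = (1/2)^2 = 0.25.
At steady state, R = 1/(1 − 0.25) = 4/3.
Single-dose peak C₀ = D/Vd = 5200/200 = 26 mg/L.
Steady-state peak Cmax,ss = C₀·R = 26 × 4/3 ≈ 34.667 mg/L.
Peak 34.7 mg/L vs MTC 52 mg/L: below toxic threshold.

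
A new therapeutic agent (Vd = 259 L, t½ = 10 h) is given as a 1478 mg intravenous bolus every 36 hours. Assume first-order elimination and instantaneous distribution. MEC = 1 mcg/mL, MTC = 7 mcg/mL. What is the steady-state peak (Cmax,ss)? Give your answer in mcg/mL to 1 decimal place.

Over one 36-h interval, 36/10 ≈ 3.6 half-lives elapse, leaving f ≈ 0.0825 of each dose.
At steady state, accumulation factor R = 1/(1 − e^(−kτ)) ≈ 1.0899.
Single-dose peak C₀ = D/Vd = 1478/259 ≈ 5.707 mcg/mL.
Steady-state peak Cmax,ss = C₀·R ≈ 5.707 × 1.0899 ≈ 6.220 mcg/mL.
Peak 6.2 mcg/mL vs MTC 7 mcg/mL: below toxic threshold.

6.2 mcg/mL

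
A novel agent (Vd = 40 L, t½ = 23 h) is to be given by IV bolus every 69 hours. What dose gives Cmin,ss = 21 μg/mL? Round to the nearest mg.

τ/t½ = 69/23 ≈ 3, so f = (1/2)^(69/23) ≈ 0.125000.
Cmin,ss = (D/Vd)·f/(1−f), so D = Cmin,ss·Vd·(1−f)/f.
D = 21 × 40 × (1−f)/f ≈ 21 × 40 × 7.00000 ≈ 5880.00 mg.

5880 mg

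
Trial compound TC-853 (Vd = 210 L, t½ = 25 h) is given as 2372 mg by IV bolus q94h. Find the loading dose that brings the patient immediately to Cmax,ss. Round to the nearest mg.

2561 mg

f = (1/2)^(94/25) ≈ 0.073812; accumulation ratio R = 1/(1−f) ≈ 1.07969.
Loading dose to hit Cmax,ss on first dose: D_load = D_maint·R ≈ 2372 × 1.07969 ≈ 2561.02 mg.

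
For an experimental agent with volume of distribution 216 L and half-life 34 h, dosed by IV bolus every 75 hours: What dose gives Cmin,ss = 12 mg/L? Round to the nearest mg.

τ/t½ = 75/34 ≈ 2.2059, so f = (1/2)^(75/34) ≈ 0.216752.
Cmin,ss = (D/Vd)·f/(1−f), so D = Cmin,ss·Vd·(1−f)/f.
D = 12 × 216 × (1−f)/f ≈ 12 × 216 × 3.61357 ≈ 9366.37 mg.

9366 mg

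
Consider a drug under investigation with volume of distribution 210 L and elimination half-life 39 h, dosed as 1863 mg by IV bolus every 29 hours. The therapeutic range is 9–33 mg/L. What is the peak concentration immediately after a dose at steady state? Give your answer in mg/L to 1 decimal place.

22.0 mg/L

Over one 29-h interval, 29/39 ≈ 0.74359 half-lives elapse, leaving f ≈ 0.5973 of each dose.
Accumulation ratio R = 1/(1 − f) ≈ 1/0.4027 ≈ 2.4832.
Single-dose peak C₀ = D/Vd = 1863/210 ≈ 8.871 mg/L.
Steady-state peak Cmax,ss = C₀·R ≈ 8.871 × 2.4832 ≈ 22.028 mg/L.
Peak 22.0 mg/L vs MTC 33 mg/L: below toxic threshold.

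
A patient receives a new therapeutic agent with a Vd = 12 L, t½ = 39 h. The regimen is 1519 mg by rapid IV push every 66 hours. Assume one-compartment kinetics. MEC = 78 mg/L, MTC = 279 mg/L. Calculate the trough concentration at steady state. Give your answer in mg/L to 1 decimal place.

56.7 mg/L

k = ln2/t½ = ln2/39 ≈ 0.017773 h⁻¹; fraction remaining f = e^(−kτ) = e^(−0.017773×66) ≈ 0.3094.
Single-dose peak C₀ = D/Vd = 1519/12 ≈ 126.583 mg/L.
Steady-state trough Cmin,ss = C₀·f/(1−f) ≈ 126.583 × 0.3094/0.6906 ≈ 56.711 mg/L.
Trough 56.7 mg/L vs MEC 78 mg/L: subtherapeutic.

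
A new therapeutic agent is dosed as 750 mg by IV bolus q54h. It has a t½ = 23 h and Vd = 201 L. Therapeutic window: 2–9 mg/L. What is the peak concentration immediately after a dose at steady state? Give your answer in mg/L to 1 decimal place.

τ/t½ = 54/23 ≈ 2.3478, so fraction remaining f = (1/2)^(54/23) ≈ 0.1964.
Accumulation ratio R = 1/(1 − f) ≈ 1/0.8036 ≈ 1.2444.
Each bolus raises the concentration by D/Vd = 750/201 ≈ 3.731 mg/L.
Steady-state peak Cmax,ss = C₀·R ≈ 3.731 × 1.2444 ≈ 4.643 mg/L.
Peak 4.6 mg/L vs MTC 9 mg/L: below toxic threshold.

4.6 mg/L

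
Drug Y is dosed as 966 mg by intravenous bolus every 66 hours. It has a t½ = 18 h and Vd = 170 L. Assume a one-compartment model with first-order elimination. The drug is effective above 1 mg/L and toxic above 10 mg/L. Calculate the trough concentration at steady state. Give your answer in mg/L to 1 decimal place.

0.5 mg/L

Over one 66-h interval, 66/18 ≈ 3.6667 half-lives elapse, leaving f ≈ 0.0787 of each dose.
Accumulation ratio R = 1/(1 − f) ≈ 1/0.9213 ≈ 1.0854.
Each bolus raises the concentration by D/Vd = 966/170 ≈ 5.682 mg/L.
Cmax,ss = C₀/(1 − f) ≈ 5.682/0.9213 ≈ 6.167 mg/L.
One interval later, Cmin,ss = Cmax,ss·e^(−kτ) ≈ 6.167 × 0.0787 ≈ 0.485 mg/L.
Trough 0.5 mg/L vs MEC 1 mg/L: subtherapeutic.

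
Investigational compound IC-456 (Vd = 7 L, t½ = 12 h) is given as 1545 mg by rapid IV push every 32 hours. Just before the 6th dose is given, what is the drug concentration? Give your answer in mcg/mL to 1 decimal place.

41.3 mcg/mL

f = (1/2)^(τ/t½) = (1/2)^(32/12) ≈ 0.1575.
C₀ = D/Vd = 1545/7 ≈ 220.714 mcg/mL.
Before the 6th dose, 5 doses have been given. Superposition: Cmin = C₀·(f + f² + … + f^5).
≈ 220.714 × (0.1575 + 0.0248 + 0.0039 + 0.0006 + 0.0001) ≈ 220.714 × 0.1869 ≈ 41.251 mcg/mL.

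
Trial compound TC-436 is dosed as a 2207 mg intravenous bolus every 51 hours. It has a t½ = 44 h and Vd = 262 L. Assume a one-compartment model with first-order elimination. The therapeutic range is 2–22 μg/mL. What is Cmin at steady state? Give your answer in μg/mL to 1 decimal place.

Over one 51-h interval, 51/44 ≈ 1.1591 half-lives elapse, leaving f ≈ 0.4478 of each dose.
Single-dose peak C₀ = D/Vd = 2207/262 ≈ 8.424 μg/mL.
Steady-state trough Cmin,ss = C₀·f/(1−f) ≈ 8.424 × 0.4478/0.5522 ≈ 6.831 μg/mL.
Trough 6.8 μg/mL vs MEC 2 μg/mL: adequate.

6.8 μg/mL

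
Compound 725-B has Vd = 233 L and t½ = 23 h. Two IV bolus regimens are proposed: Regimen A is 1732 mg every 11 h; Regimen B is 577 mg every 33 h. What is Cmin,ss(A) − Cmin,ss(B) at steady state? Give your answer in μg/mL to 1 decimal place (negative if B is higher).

17.5 μg/mL

Regimen A: f = (1/2)^(11/23) ≈ 0.7178; Cmin,ss = (1732/233)·f/(1−f) ≈ 18.908 μg/mL.
Regimen B: f = (1/2)^(33/23) ≈ 0.3699; Cmin,ss = (577/233)·f/(1−f) ≈ 1.454 μg/mL.
Difference ≈ 18.908 − 1.454 ≈ 17.454 μg/mL.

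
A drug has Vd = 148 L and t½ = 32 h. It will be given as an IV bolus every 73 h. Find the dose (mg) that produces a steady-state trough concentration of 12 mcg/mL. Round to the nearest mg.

τ/t½ = 73/32 ≈ 2.2812, so f = (1/2)^(73/32) ≈ 0.205719.
Cmin,ss = (D/Vd)·f/(1−f), so D = Cmin,ss·Vd·(1−f)/f.
D = 12 × 148 × (1−f)/f ≈ 12 × 148 × 3.86100 ≈ 6857.14 mg.

6857 mg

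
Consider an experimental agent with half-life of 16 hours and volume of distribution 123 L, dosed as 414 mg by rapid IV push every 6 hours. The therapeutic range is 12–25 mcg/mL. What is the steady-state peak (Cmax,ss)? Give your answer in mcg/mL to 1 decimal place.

14.7 mcg/mL

k = ln2/t½ = ln2/16 ≈ 0.043322 h⁻¹; fraction remaining f = e^(−kτ) = e^(−0.043322×6) ≈ 0.7711.
Accumulation ratio R = 1/(1 − f) ≈ 1/0.2289 ≈ 4.3687.
Single-dose peak C₀ = D/Vd = 414/123 ≈ 3.366 mcg/mL.
Steady-state peak Cmax,ss = C₀·R ≈ 3.366 × 4.3687 ≈ 14.705 mcg/mL.
Peak 14.7 mcg/mL vs MTC 25 mcg/mL: below toxic threshold.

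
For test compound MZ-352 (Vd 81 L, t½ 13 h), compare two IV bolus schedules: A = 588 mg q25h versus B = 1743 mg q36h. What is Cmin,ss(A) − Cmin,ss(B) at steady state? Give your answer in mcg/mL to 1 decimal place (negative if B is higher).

Regimen A: f = (1/2)^(25/13) ≈ 0.2637; Cmin,ss = (588/81)·f/(1−f) ≈ 2.600 mcg/mL.
Regimen B: f = (1/2)^(36/13) ≈ 0.1467; Cmin,ss = (1743/81)·f/(1−f) ≈ 3.699 mcg/mL.
Difference ≈ 2.600 − 3.699 ≈ -1.099 mcg/mL.

-1.1 mcg/mL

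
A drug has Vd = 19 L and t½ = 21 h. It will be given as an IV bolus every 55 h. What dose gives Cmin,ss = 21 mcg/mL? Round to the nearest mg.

2052 mg

τ/t½ = 55/21 ≈ 2.619, so f = (1/2)^(55/21) ≈ 0.162775.
Cmin,ss = (D/Vd)·f/(1−f), so D = Cmin,ss·Vd·(1−f)/f.
D = 21 × 19 × (1−f)/f ≈ 21 × 19 × 5.14345 ≈ 2052.24 mg.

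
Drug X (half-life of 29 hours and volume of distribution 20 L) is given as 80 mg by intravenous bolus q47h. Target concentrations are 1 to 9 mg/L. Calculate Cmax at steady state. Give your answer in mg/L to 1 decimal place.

5.9 mg/L

τ/t½ = 47/29 ≈ 1.6207, so fraction remaining f = (1/2)^(47/29) ≈ 0.3252.
Accumulation ratio R = 1/(1 − f) ≈ 1/0.6748 ≈ 1.4819.
Each bolus raises the concentration by D/Vd = 80/20 ≈ 4.000 mg/L.
Cmax,ss = C₀/(1 − f) ≈ 4.000/0.6748 ≈ 5.928 mg/L.
Peak 5.9 mg/L vs MTC 9 mg/L: below toxic threshold.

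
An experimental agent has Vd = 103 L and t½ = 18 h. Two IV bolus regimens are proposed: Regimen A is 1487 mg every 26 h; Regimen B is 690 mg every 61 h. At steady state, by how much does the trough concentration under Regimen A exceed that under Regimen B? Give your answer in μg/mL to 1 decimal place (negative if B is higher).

Regimen A: f = (1/2)^(26/18) ≈ 0.3674; Cmin,ss = (1487/103)·f/(1−f) ≈ 8.385 μg/mL.
Regimen B: f = (1/2)^(61/18) ≈ 0.0955; Cmin,ss = (690/103)·f/(1−f) ≈ 0.707 μg/mL.
Difference ≈ 8.385 − 0.707 ≈ 7.678 μg/mL.

7.7 μg/mL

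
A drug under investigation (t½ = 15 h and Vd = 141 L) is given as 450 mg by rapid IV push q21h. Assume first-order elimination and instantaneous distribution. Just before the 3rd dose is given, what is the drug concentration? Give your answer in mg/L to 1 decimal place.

1.7 mg/L

f = (1/2)^(τ/t½) = (1/2)^(21/15) ≈ 0.3789.
C₀ = D/Vd = 450/141 ≈ 3.191 mg/L.
Before the 3rd dose, 2 doses have been given. Superposition: Cmin = C₀·(f + f²).
≈ 3.191 × (0.3789 + 0.1436) ≈ 3.191 × 0.5225 ≈ 1.667 mg/L.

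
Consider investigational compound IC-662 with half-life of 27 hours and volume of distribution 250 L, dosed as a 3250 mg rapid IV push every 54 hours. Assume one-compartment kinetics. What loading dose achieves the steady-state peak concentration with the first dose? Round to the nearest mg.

f = (1/2)^(54/27) ≈ 0.250000; accumulation ratio R = 1/(1−f) ≈ 1.33333.
Loading dose to hit Cmax,ss on first dose: D_load = D_maint·R ≈ 3250 × 1.33333 ≈ 4333.32 mg.

4333 mg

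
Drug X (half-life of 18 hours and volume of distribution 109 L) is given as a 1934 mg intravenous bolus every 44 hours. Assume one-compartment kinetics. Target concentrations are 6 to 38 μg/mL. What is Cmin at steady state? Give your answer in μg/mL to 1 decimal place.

4.0 μg/mL

k = ln2/t½ = ln2/18 ≈ 0.038508 h⁻¹; fraction remaining f = e^(−kτ) = e^(−0.038508×44) ≈ 0.1837.
At steady state, accumulation factor R = 1/(1 − e^(−kτ)) ≈ 1.2250.
Each bolus raises the concentration by D/Vd = 1934/109 ≈ 17.743 μg/mL.
Cmax,ss = C₀/(1 − f) ≈ 17.743/0.8163 ≈ 21.736 μg/mL.
Steady-state trough Cmin,ss = Cmax,ss·f ≈ 21.736 × 0.1837 ≈ 3.993 μg/mL.
Trough 4.0 μg/mL vs MEC 6 μg/mL: subtherapeutic.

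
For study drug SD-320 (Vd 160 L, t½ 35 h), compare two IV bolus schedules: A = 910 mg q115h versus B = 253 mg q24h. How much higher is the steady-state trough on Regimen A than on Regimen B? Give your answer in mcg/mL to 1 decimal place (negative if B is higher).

-1.9 mcg/mL

Regimen A: f = (1/2)^(115/35) ≈ 0.1025; Cmin,ss = (910/160)·f/(1−f) ≈ 0.650 mcg/mL.
Regimen B: f = (1/2)^(24/35) ≈ 0.6217; Cmin,ss = (253/160)·f/(1−f) ≈ 2.599 mcg/mL.
Difference ≈ 0.650 − 2.599 ≈ -1.949 mcg/mL.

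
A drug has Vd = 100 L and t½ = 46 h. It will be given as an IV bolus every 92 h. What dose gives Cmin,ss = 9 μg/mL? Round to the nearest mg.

τ/t½ = 92/46 ≈ 2, so f = (1/2)^(92/46) ≈ 0.250000.
Cmin,ss = (D/Vd)·f/(1−f), so D = Cmin,ss·Vd·(1−f)/f.
D = 9 × 100 × (1−f)/f ≈ 9 × 100 × 3.00000 ≈ 2700.00 mg.

2700 mg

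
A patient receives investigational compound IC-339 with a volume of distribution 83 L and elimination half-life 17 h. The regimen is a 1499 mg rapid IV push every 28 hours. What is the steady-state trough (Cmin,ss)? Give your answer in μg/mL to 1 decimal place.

8.5 μg/mL

τ/t½ = 28/17 ≈ 1.6471, so fraction remaining f = (1/2)^(28/17) ≈ 0.3193.
At steady state, accumulation factor R = 1/(1 − e^(−kτ)) ≈ 1.4691.
Each bolus raises the concentration by D/Vd = 1499/83 ≈ 18.060 μg/mL.
Steady-state peak Cmax,ss = C₀·R ≈ 18.060 × 1.4691 ≈ 26.532 μg/mL.
One interval later, Cmin,ss = Cmax,ss·e^(−kτ) ≈ 26.532 × 0.3193 ≈ 8.472 μg/mL.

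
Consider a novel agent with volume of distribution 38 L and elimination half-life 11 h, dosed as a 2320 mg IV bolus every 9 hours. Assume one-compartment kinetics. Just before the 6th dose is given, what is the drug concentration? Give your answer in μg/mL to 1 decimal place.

75.3 μg/mL

f = (1/2)^(τ/t½) = (1/2)^(9/11) ≈ 0.5672.
C₀ = D/Vd = 2320/38 ≈ 61.053 μg/mL.
Before the 6th dose, 5 doses have been given. Superposition: Cmin = C₀·(f + f² + … + f^5).
≈ 61.053 × (0.5672 + 0.3217 + 0.1825 + 0.1035 + 0.0587) ≈ 61.053 × 1.2336 ≈ 75.315 μg/mL.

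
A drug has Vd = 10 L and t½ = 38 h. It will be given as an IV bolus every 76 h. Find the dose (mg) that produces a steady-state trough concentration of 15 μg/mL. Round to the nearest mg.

τ/t½ = 76/38 ≈ 2, so f = (1/2)^(76/38) ≈ 0.250000.
Cmin,ss = (D/Vd)·f/(1−f), so D = Cmin,ss·Vd·(1−f)/f.
D = 15 × 10 × (1−f)/f ≈ 15 × 10 × 3.00000 ≈ 450.00 mg.

450 mg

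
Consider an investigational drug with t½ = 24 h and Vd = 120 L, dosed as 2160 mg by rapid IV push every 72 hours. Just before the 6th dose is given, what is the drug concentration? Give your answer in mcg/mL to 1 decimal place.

f = (1/2)^(τ/t½) = (1/2)^(72/24) ≈ 0.1250.
C₀ = D/Vd = 2160/120 ≈ 18.000 mcg/mL.
Before the 6th dose, 5 doses have been given. Superposition: Cmin = C₀·(f + f² + … + f^5).
≈ 18.000 × (0.1250 + 0.0156 + 0.0020 + 0.0002 + 0.0000) ≈ 18.000 × 0.1428 ≈ 2.570 mcg/mL.

2.6 mcg/mL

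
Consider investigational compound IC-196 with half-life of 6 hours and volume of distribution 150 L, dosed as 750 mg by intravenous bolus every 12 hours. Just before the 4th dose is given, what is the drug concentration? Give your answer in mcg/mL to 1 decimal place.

1.6 mcg/mL

f = (1/2)^(τ/t½) = (1/2)^(12/6) ≈ 0.2500.
C₀ = D/Vd = 750/150 ≈ 5.000 mcg/mL.
Before the 4th dose, 3 doses have been given. Superposition: Cmin = C₀·(f + f² + … + f^3).
≈ 5.000 × (0.2500 + 0.0625 + 0.0156) ≈ 5.000 × 0.3281 ≈ 1.641 mcg/mL.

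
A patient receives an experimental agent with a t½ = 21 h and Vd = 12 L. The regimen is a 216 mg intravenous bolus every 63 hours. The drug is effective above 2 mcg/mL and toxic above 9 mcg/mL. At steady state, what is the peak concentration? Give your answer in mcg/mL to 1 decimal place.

The dosing interval is 3 half-lives, so f = 2^(−3) = 0.125.
At steady state, R = 1/(1 − 0.125) = 8/7.
Single-dose peak C₀ = D/Vd = 216/12 = 18 mcg/mL.
Steady-state peak Cmax,ss = C₀·R = 18 × 8/7 ≈ 20.571 mcg/mL.
Peak 20.6 mcg/mL vs MTC 9 mcg/mL: exceeds toxic threshold.

20.6 mcg/mL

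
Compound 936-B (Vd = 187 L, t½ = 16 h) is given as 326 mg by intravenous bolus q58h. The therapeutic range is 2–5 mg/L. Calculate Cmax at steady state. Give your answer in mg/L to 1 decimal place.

k = ln2/t½ = ln2/16 ≈ 0.043322 h⁻¹; fraction remaining f = e^(−kτ) = e^(−0.043322×58) ≈ 0.0811.
At steady state, accumulation factor R = 1/(1 − e^(−kτ)) ≈ 1.0883.
Single-dose peak C₀ = D/Vd = 326/187 ≈ 1.743 mg/L.
Steady-state peak Cmax,ss = C₀·R ≈ 1.743 × 1.0883 ≈ 1.897 mg/L.
Peak 1.9 mg/L vs MTC 5 mg/L: below toxic threshold.

1.9 mg/L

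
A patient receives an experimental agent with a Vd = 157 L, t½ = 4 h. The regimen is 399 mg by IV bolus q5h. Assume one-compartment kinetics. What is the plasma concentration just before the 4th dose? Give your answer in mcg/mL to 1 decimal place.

1.7 mcg/mL

f = (1/2)^(τ/t½) = (1/2)^(5/4) ≈ 0.4204.
C₀ = D/Vd = 399/157 ≈ 2.541 mcg/mL.
Before the 4th dose, 3 doses have been given. Superposition: Cmin = C₀·(f + f² + … + f^3).
≈ 2.541 × (0.4204 + 0.1767 + 0.0743) ≈ 2.541 × 0.6714 ≈ 1.706 mcg/mL.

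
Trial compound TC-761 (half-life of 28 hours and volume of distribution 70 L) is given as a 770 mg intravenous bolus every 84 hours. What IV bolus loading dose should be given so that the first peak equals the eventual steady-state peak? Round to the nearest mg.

880 mg

f = (1/2)^(84/28) ≈ 0.125000; accumulation ratio R = 1/(1−f) ≈ 1.14286.
Loading dose to hit Cmax,ss on first dose: D_load = D_maint·R ≈ 770 × 1.14286 ≈ 880.00 mg.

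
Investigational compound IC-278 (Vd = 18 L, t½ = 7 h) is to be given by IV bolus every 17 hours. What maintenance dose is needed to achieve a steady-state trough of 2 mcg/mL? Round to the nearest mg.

τ/t½ = 17/7 ≈ 2.4286, so f = (1/2)^(17/7) ≈ 0.185749.
Cmin,ss = (D/Vd)·f/(1−f), so D = Cmin,ss·Vd·(1−f)/f.
D = 2 × 18 × (1−f)/f ≈ 2 × 18 × 4.38361 ≈ 157.81 mg.

158 mg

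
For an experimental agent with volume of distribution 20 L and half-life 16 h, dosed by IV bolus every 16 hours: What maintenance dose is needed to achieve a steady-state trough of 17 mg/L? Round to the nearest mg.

340 mg

τ/t½ = 16/16 ≈ 1, so f = (1/2)^(16/16) ≈ 0.500000.
Cmin,ss = (D/Vd)·f/(1−f), so D = Cmin,ss·Vd·(1−f)/f.
D = 17 × 20 × (1−f)/f ≈ 17 × 20 × 1.00000 ≈ 340.00 mg.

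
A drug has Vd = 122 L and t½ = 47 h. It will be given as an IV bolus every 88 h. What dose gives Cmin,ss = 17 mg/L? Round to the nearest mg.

τ/t½ = 88/47 ≈ 1.8723, so f = (1/2)^(88/47) ≈ 0.273130.
Cmin,ss = (D/Vd)·f/(1−f), so D = Cmin,ss·Vd·(1−f)/f.
D = 17 × 122 × (1−f)/f ≈ 17 × 122 × 2.66126 ≈ 5519.45 mg.

5519 mg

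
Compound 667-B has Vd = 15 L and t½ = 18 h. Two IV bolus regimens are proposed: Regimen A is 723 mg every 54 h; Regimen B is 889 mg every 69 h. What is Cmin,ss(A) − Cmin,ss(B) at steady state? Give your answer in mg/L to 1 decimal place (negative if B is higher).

2.4 mg/L

Regimen A: f = (1/2)^(54/18) ≈ 0.1250; Cmin,ss = (723/15)·f/(1−f) ≈ 6.886 mg/L.
Regimen B: f = (1/2)^(69/18) ≈ 0.0702; Cmin,ss = (889/15)·f/(1−f) ≈ 4.475 mg/L.
Difference ≈ 6.886 − 4.475 ≈ 2.411 mg/L.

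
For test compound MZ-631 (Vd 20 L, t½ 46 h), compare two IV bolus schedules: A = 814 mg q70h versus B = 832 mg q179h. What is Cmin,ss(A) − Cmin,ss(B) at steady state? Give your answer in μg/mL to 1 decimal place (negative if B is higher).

Regimen A: f = (1/2)^(70/46) ≈ 0.3483; Cmin,ss = (814/20)·f/(1−f) ≈ 21.752 μg/mL.
Regimen B: f = (1/2)^(179/46) ≈ 0.0674; Cmin,ss = (832/20)·f/(1−f) ≈ 3.006 μg/mL.
Difference ≈ 21.752 − 3.006 ≈ 18.746 μg/mL.

18.7 μg/mL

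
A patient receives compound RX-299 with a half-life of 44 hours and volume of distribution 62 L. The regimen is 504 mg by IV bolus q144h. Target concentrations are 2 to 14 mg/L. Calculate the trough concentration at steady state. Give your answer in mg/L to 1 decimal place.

0.9 mg/L

Over one 144-h interval, 144/44 ≈ 3.2727 half-lives elapse, leaving f ≈ 0.1035 of each dose.
Accumulation ratio R = 1/(1 − f) ≈ 1/0.8965 ≈ 1.1154.
Each bolus raises the concentration by D/Vd = 504/62 ≈ 8.129 mg/L.
Cmax,ss = C₀/(1 − f) ≈ 8.129/0.8965 ≈ 9.067 mg/L.
Steady-state trough Cmin,ss = Cmax,ss·f ≈ 9.067 × 0.1035 ≈ 0.938 mg/L.
Trough 0.9 mg/L vs MEC 2 mg/L: subtherapeutic.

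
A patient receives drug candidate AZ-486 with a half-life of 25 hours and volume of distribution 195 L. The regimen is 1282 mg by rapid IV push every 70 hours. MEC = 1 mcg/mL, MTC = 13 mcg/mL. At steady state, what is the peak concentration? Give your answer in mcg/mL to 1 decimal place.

Over one 70-h interval, 70/25 ≈ 2.8 half-lives elapse, leaving f ≈ 0.1436 of each dose.
At steady state, accumulation factor R = 1/(1 − e^(−kτ)) ≈ 1.1677.
Each bolus raises the concentration by D/Vd = 1282/195 ≈ 6.574 mcg/mL.
Steady-state peak Cmax,ss = C₀·R ≈ 6.574 × 1.1677 ≈ 7.676 mcg/mL.
Peak 7.7 mcg/mL vs MTC 13 mcg/mL: below toxic threshold.

7.7 mcg/mL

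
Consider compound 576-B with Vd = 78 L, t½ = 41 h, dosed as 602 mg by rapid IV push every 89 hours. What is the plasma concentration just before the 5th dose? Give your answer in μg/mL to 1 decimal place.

f = (1/2)^(τ/t½) = (1/2)^(89/41) ≈ 0.2221.
C₀ = D/Vd = 602/78 ≈ 7.718 μg/mL.
Before the 5th dose, 4 doses have been given. Superposition: Cmin = C₀·(f + f² + … + f^4).
≈ 7.718 × (0.2221 + 0.0493 + 0.0110 + 0.0024) ≈ 7.718 × 0.2848 ≈ 2.198 μg/mL.

2.2 μg/mL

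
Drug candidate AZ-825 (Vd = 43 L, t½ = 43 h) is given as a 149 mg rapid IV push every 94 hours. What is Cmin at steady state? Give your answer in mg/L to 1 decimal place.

τ/t½ = 94/43 ≈ 2.186, so fraction remaining f = (1/2)^(94/43) ≈ 0.2198.
Each bolus raises the concentration by D/Vd = 149/43 ≈ 3.465 mg/L.
Steady-state trough Cmin,ss = C₀·f/(1−f) ≈ 3.465 × 0.2198/0.7802 ≈ 0.976 mg/L.

1.0 mg/L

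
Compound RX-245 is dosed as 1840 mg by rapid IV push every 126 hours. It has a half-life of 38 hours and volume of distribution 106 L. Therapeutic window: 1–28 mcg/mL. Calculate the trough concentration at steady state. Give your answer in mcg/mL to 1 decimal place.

k = ln2/t½ = ln2/38 ≈ 0.018241 h⁻¹; fraction remaining f = e^(−kτ) = e^(−0.018241×126) ≈ 0.1004.
Accumulation ratio R = 1/(1 − f) ≈ 1/0.8996 ≈ 1.1116.
Single-dose peak C₀ = D/Vd = 1840/106 ≈ 17.358 mcg/mL.
Cmax,ss = C₀/(1 − f) ≈ 17.358/0.8996 ≈ 19.295 mcg/mL.
One interval later, Cmin,ss = Cmax,ss·e^(−kτ) ≈ 19.295 × 0.1004 ≈ 1.937 mcg/mL.
Trough 1.9 mcg/mL vs MEC 1 mcg/mL: adequate.

1.9 mcg/mL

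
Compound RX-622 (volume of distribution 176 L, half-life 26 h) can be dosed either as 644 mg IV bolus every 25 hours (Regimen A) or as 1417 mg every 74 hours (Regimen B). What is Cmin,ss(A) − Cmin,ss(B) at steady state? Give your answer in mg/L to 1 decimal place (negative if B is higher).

2.6 mg/L

Regimen A: f = (1/2)^(25/26) ≈ 0.5135; Cmin,ss = (644/176)·f/(1−f) ≈ 3.862 mg/L.
Regimen B: f = (1/2)^(74/26) ≈ 0.1391; Cmin,ss = (1417/176)·f/(1−f) ≈ 1.301 mg/L.
Difference ≈ 3.862 − 1.301 ≈ 2.561 mg/L.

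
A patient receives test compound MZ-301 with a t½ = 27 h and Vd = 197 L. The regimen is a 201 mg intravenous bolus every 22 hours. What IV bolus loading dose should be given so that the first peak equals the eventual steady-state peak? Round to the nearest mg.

f = (1/2)^(22/27) ≈ 0.568481; accumulation ratio R = 1/(1−f) ≈ 2.31740.
Loading dose to hit Cmax,ss on first dose: D_load = D_maint·R ≈ 201 × 2.31740 ≈ 465.80 mg.

466 mg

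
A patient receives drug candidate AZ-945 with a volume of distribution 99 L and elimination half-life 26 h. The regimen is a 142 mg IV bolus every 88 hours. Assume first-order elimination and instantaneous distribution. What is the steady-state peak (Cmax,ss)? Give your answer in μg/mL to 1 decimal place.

τ/t½ = 88/26 ≈ 3.3846, so fraction remaining f = (1/2)^(88/26) ≈ 0.0957.
At steady state, accumulation factor R = 1/(1 − e^(−kτ)) ≈ 1.1058.
Each bolus raises the concentration by D/Vd = 142/99 ≈ 1.434 μg/mL.
Steady-state peak Cmax,ss = C₀·R ≈ 1.434 × 1.1058 ≈ 1.586 μg/mL.

1.6 μg/mL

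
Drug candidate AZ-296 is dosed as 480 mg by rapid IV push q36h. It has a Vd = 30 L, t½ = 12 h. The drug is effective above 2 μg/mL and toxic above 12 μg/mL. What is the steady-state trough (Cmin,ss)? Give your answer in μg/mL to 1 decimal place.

τ = 36 h = 3 half-lives, so f = (1/2)^3 = 0.125.
At steady state, R = 1/(1 − 0.125) = 8/7.
Single-dose peak C₀ = D/Vd = 480/30 = 16 μg/mL.
Steady-state peak Cmax,ss = C₀·R = 16 × 8/7 ≈ 18.286 μg/mL.
Steady-state trough Cmin,ss = Cmax,ss·f ≈ 18.286 × 0.125 ≈ 2.286 μg/mL.
Trough 2.3 μg/mL vs MEC 2 μg/mL: adequate.

2.3 μg/mL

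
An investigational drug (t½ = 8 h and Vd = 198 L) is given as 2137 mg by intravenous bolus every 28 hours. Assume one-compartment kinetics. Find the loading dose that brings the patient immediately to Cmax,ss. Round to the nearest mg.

2344 mg

f = (1/2)^(28/8) ≈ 0.088388; accumulation ratio R = 1/(1−f) ≈ 1.09696.
Loading dose to hit Cmax,ss on first dose: D_load = D_maint·R ≈ 2137 × 1.09696 ≈ 2344.20 mg.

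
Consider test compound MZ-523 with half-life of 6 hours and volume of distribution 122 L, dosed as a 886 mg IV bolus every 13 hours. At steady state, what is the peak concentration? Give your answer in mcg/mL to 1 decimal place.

Over one 13-h interval, 13/6 ≈ 2.1667 half-lives elapse, leaving f ≈ 0.2227 of each dose.
At steady state, accumulation factor R = 1/(1 − e^(−kτ)) ≈ 1.2865.
Each bolus raises the concentration by D/Vd = 886/122 ≈ 7.262 mcg/mL.
Steady-state peak Cmax,ss = C₀·R ≈ 7.262 × 1.2865 ≈ 9.343 mcg/mL.

9.3 mcg/mL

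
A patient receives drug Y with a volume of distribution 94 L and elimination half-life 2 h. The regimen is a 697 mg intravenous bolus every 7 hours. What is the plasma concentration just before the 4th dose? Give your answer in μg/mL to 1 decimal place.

f = (1/2)^(τ/t½) = (1/2)^(7/2) ≈ 0.0884.
C₀ = D/Vd = 697/94 ≈ 7.415 μg/mL.
Before the 4th dose, 3 doses have been given. Superposition: Cmin = C₀·(f + f² + … + f^3).
≈ 7.415 × (0.0884 + 0.0078 + 0.0007) ≈ 7.415 × 0.0969 ≈ 0.719 μg/mL.

0.7 μg/mL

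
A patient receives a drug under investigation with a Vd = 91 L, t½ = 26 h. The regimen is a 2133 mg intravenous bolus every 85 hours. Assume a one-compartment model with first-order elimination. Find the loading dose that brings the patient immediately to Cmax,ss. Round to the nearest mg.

2380 mg

f = (1/2)^(85/26) ≈ 0.103720; accumulation ratio R = 1/(1−f) ≈ 1.11572.
Loading dose to hit Cmax,ss on first dose: D_load = D_maint·R ≈ 2133 × 1.11572 ≈ 2379.83 mg.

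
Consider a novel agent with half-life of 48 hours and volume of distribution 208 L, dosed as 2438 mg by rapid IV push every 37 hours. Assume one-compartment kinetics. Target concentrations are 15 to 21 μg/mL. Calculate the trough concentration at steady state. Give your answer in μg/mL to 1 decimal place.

τ/t½ = 37/48 ≈ 0.77083, so fraction remaining f = (1/2)^(37/48) ≈ 0.5861.
At steady state, accumulation factor R = 1/(1 − e^(−kτ)) ≈ 2.4160.
Each bolus raises the concentration by D/Vd = 2438/208 ≈ 11.721 μg/mL.
Cmax,ss = C₀/(1 − f) ≈ 11.721/0.4139 ≈ 28.318 μg/mL.
Steady-state trough Cmin,ss = Cmax,ss·f ≈ 28.318 × 0.5861 ≈ 16.597 μg/mL.
Trough 16.6 μg/mL vs MEC 15 μg/mL: adequate.

16.6 μg/mL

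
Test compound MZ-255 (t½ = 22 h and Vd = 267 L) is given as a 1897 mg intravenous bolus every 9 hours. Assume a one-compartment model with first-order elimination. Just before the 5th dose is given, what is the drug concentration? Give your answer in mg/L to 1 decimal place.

f = (1/2)^(τ/t½) = (1/2)^(9/22) ≈ 0.7531.
C₀ = D/Vd = 1897/267 ≈ 7.105 mg/L.
Before the 5th dose, 4 doses have been given. Superposition: Cmin = C₀·(f + f² + … + f^4).
≈ 7.105 × (0.7531 + 0.5672 + 0.4271 + 0.3217) ≈ 7.105 × 2.0691 ≈ 14.701 mg/L.

14.7 mg/L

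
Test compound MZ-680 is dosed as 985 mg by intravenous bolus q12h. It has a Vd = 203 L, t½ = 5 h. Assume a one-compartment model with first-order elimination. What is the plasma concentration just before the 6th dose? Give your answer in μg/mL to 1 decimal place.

f = (1/2)^(τ/t½) = (1/2)^(12/5) ≈ 0.1895.
C₀ = D/Vd = 985/203 ≈ 4.852 μg/mL.
Before the 6th dose, 5 doses have been given. Superposition: Cmin = C₀·(f + f² + … + f^5).
≈ 4.852 × (0.1895 + 0.0359 + 0.0068 + 0.0013 + 0.0002) ≈ 4.852 × 0.2337 ≈ 1.134 μg/mL.

1.1 μg/mL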